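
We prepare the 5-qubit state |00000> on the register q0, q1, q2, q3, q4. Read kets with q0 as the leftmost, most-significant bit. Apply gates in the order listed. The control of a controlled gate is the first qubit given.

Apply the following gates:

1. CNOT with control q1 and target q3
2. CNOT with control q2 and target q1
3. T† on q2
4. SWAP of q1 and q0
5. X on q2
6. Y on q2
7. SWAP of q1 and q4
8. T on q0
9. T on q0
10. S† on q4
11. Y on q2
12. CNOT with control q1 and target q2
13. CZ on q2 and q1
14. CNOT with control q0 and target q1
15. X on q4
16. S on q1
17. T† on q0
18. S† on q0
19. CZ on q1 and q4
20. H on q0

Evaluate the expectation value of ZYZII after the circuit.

The observable ZYZII averages to 0.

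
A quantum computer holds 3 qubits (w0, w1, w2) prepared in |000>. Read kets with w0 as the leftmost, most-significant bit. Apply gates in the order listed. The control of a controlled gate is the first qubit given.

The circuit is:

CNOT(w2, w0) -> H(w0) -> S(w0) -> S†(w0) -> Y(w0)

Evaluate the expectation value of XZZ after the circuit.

The observable XZZ averages to -1.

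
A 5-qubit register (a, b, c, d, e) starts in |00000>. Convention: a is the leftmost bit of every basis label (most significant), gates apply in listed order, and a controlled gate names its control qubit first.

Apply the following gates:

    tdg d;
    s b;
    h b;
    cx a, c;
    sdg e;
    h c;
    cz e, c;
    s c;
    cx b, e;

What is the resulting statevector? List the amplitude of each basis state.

After the circuit, the state carries amplitude 1/2 on |00000>, I/2 on |00100>, 1/2 on |01001>, I/2 on |01101>, and 0 on every other basis state.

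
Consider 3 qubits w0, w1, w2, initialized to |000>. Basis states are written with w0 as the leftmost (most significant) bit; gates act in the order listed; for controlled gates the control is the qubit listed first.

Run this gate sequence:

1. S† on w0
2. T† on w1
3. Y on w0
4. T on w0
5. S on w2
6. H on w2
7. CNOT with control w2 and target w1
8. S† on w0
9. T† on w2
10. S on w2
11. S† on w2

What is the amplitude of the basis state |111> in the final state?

The final state's coefficient on |111> equals sqrt(2)/2.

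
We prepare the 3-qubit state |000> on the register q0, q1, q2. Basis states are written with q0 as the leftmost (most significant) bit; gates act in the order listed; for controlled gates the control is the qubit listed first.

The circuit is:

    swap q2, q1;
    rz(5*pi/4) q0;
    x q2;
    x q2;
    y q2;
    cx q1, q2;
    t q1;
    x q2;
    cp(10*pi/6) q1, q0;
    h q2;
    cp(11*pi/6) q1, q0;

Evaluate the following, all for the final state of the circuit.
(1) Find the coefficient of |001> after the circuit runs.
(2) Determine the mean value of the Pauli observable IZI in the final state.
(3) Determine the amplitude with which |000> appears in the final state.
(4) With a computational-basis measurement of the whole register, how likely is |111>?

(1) The amplitude on |001> is -sqrt(2)*exp(7*I*pi/8)/2. Key observation: steps 3-4 multiply out to the identity, so the circuit reduces to the remaining gates.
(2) The observable IZI averages to 1.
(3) The final state's coefficient on |000> equals -sqrt(2)*exp(7*I*pi/8)/2.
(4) Outcome |111> occurs with probability 0.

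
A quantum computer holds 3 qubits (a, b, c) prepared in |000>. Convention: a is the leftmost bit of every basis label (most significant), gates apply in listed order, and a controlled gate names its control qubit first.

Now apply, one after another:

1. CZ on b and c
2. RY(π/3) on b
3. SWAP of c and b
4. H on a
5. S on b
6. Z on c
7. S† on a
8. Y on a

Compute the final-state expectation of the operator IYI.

In the final state, IYI has expectation 0.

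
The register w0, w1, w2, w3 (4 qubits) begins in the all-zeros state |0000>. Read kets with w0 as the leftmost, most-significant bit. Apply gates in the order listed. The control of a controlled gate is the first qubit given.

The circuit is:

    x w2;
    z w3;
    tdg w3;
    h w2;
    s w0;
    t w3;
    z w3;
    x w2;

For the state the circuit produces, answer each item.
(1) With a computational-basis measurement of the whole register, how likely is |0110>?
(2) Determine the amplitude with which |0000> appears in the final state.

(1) The probability of measuring |0110> is 0.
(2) The final state's coefficient on |0000> equals -sqrt(2)/2.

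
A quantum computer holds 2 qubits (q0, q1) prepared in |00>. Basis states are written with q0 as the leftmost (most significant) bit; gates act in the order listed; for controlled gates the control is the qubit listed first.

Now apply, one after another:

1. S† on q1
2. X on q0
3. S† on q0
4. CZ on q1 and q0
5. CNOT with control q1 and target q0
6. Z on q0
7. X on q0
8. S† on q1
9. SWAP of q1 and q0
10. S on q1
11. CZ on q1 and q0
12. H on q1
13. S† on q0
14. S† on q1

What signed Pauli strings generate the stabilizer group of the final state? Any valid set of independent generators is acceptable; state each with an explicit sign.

The stabilizer group can be generated by -IY, +ZI, among other valid generating sets.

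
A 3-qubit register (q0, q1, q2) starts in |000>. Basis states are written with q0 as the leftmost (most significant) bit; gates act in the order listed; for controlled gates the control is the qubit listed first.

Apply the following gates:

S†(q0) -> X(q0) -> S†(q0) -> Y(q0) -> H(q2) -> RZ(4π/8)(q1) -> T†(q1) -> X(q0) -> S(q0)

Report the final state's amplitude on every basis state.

After the circuit, the state carries amplitude -sqrt(2)*exp(I*pi/4)/2 on |100>, -sqrt(2)*exp(I*pi/4)/2 on |101>, and 0 on every other basis state.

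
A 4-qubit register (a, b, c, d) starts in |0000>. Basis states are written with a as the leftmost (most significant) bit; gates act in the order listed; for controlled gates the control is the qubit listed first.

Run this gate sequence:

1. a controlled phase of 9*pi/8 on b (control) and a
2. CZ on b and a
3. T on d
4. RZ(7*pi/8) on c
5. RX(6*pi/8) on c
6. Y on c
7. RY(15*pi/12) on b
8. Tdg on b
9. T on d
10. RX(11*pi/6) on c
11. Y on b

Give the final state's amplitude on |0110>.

The amplitude on |0110> is sqrt(3)*exp(-7*I*pi/16)/8 + sqrt(6)*sqrt(1/2 - sqrt(2)/4)*sqrt(sqrt(2)/4 + 1/2)*exp(-7*I*pi/16)/4 + exp(-7*I*pi/16)/8 - sqrt(2)*sqrt(1/2 - sqrt(2)/4)*sqrt(sqrt(2)/4 + 1/2)*exp(-7*I*pi/16)/4 - sqrt(2)*exp(-7*I*pi/16)/8 - sqrt(6)*exp(-7*I*pi/16)/8.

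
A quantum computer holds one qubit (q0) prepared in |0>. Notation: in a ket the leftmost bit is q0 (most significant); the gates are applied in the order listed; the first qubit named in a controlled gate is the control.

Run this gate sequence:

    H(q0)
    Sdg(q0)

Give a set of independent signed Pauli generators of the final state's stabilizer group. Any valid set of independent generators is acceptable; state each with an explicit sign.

The stabilizer group can be generated by -Y, among other valid generating sets.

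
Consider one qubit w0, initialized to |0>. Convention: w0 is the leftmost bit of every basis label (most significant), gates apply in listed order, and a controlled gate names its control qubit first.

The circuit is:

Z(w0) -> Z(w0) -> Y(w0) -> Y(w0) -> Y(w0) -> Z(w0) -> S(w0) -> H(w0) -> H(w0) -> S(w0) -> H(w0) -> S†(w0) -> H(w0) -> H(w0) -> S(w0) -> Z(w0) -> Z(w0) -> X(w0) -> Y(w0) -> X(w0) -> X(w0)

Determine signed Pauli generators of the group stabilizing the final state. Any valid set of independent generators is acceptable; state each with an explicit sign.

One valid set of independent stabilizer generators is +X (any independent generating set of the same group is equally correct).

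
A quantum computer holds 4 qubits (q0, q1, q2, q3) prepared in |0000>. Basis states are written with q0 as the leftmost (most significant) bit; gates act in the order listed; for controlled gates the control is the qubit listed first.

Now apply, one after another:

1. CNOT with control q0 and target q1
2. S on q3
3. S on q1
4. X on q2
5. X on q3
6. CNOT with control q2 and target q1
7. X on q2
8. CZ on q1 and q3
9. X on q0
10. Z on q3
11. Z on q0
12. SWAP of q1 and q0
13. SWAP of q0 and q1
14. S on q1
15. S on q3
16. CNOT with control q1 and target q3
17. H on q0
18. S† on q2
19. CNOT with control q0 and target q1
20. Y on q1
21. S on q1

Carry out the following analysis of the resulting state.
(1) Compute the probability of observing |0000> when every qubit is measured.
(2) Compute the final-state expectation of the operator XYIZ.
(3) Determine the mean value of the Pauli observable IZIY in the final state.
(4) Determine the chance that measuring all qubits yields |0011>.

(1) The probability of measuring |0000> is 1/2.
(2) In the final state, XYIZ has expectation 1.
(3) The observable IZIY averages to 0.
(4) Outcome |0011> occurs with probability 0.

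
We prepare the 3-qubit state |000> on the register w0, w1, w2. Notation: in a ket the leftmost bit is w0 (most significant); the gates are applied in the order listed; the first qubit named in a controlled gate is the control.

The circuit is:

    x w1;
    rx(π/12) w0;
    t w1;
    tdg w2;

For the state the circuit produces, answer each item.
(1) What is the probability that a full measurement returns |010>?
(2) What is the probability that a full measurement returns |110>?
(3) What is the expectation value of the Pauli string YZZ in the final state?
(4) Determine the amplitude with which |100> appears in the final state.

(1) A full measurement returns |010> with probability sqrt(2)/8 + sqrt(6)/8 + 1/2.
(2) A full measurement returns |110> with probability -sqrt(6)/8 - sqrt(2)/8 + 1/2.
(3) The observable YZZ averages to -sqrt(2)/4 + sqrt(6)/4.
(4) The amplitude on |100> is 0.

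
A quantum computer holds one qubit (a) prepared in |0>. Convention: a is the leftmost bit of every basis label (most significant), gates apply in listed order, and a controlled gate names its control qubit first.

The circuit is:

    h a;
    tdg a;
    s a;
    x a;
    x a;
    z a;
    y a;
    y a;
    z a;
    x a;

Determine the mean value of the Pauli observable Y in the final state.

In the final state, Y has expectation -sqrt(2)/2.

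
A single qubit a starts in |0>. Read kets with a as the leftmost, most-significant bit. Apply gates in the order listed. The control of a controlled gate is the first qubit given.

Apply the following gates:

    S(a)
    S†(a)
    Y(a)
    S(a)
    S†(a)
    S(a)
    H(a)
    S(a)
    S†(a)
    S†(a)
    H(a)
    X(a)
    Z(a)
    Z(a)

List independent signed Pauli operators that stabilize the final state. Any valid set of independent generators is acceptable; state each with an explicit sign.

The final state is stabilized by the group generated by +Y; other independent generating sets are equally valid. Key observation: steps 4-5 multiply out to the identity, so the circuit reduces to the remaining gates.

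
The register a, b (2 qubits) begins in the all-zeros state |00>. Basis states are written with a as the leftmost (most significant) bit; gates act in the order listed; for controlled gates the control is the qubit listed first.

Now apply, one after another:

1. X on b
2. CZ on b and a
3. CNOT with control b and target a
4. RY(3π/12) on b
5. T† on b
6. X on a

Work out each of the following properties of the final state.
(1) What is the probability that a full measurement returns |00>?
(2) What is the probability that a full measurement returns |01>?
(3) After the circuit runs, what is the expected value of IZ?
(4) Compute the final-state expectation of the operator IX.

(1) The probability of measuring |00> is 1/2 - sqrt(2)/4.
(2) Outcome |01> occurs with probability sqrt(2)/4 + 1/2.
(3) The expectation value of IZ is -sqrt(2)/2.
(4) In the final state, IX has expectation -1/2.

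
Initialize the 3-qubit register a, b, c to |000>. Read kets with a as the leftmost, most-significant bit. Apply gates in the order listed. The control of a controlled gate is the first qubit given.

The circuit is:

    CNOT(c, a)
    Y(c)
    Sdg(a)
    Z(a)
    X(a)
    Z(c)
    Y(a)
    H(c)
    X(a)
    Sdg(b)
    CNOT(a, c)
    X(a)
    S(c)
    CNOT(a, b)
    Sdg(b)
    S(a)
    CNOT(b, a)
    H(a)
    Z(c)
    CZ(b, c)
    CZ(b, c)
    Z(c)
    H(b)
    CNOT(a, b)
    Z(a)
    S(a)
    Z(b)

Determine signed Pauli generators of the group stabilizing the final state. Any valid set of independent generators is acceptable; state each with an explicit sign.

One valid set of independent stabilizer generators is -YII, -IXI, -IIY (any independent generating set of the same group is equally correct). Key observation: steps 19-22 multiply out to the identity, so the circuit reduces to the remaining gates.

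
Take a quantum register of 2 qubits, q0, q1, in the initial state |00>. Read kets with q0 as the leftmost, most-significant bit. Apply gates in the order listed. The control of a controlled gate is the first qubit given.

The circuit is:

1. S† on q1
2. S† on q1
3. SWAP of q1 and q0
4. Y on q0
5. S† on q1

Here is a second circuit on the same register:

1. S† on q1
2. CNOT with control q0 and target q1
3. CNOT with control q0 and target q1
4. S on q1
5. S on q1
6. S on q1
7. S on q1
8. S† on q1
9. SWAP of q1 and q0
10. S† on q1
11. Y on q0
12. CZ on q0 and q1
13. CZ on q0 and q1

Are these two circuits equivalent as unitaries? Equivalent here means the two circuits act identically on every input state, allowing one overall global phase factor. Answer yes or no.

Yes: on every input state the two circuits agree up to one overall phase factor.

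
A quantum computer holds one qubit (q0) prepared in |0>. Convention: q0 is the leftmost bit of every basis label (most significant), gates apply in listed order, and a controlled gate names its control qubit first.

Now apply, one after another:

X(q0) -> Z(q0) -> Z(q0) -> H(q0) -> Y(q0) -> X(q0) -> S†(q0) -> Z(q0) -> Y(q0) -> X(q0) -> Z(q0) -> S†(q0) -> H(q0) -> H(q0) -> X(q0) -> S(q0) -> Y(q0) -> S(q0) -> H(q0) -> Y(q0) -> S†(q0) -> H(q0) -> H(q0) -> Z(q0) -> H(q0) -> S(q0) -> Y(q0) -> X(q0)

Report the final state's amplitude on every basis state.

After the circuit, the state carries amplitude -sqrt(2)/2 on |0>, sqrt(2)*I/2 on |1>.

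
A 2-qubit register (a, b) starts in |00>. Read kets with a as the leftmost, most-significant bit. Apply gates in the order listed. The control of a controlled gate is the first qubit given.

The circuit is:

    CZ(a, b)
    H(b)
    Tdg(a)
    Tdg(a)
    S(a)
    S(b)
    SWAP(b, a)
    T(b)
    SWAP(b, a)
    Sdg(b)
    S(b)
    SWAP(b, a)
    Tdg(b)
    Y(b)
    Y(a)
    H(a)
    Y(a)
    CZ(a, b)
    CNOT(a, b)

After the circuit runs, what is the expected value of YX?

The expectation value of YX is 1. Key observation: steps 8-13 multiply out to the identity, so the circuit reduces to the remaining gates.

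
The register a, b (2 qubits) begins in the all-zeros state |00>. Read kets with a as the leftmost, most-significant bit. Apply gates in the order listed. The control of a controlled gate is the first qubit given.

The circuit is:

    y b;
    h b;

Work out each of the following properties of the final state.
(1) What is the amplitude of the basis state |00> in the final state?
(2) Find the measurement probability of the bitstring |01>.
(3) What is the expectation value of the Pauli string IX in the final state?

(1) The final state's coefficient on |00> equals sqrt(2)*I/2.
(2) The probability of measuring |01> is 1/2.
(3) The observable IX averages to -1.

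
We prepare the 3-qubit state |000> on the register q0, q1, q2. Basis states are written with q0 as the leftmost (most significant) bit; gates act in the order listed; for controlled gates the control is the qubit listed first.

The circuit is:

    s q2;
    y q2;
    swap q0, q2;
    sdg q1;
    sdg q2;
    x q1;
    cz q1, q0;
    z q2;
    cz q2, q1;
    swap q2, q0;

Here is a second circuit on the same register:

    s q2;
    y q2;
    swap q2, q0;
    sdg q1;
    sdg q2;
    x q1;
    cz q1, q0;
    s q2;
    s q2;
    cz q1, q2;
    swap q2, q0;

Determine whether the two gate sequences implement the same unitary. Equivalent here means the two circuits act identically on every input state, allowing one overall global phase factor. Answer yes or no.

Yes: on every input state the two circuits agree up to one overall phase factor.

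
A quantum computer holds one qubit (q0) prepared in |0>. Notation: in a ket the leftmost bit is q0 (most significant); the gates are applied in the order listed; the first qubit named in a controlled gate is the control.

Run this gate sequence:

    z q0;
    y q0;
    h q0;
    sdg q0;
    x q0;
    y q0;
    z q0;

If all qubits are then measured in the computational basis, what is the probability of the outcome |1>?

Outcome |1> occurs with probability 1/2.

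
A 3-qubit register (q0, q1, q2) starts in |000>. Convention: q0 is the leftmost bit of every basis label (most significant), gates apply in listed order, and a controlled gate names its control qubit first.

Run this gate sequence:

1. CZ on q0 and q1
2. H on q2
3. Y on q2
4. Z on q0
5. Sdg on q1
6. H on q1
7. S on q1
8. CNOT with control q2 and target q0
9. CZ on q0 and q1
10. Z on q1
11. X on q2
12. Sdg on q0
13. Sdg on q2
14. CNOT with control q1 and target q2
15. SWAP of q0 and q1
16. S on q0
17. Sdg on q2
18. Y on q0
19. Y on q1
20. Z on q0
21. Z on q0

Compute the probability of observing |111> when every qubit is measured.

Outcome |111> occurs with probability 1/4.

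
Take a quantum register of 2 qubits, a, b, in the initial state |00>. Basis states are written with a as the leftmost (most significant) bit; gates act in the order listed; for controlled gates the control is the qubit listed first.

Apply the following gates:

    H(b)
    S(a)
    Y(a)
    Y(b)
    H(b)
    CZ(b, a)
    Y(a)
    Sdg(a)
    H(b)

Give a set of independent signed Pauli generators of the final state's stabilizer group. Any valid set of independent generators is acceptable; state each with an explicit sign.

The stabilizer group can be generated by -IX, +ZI, among other valid generating sets.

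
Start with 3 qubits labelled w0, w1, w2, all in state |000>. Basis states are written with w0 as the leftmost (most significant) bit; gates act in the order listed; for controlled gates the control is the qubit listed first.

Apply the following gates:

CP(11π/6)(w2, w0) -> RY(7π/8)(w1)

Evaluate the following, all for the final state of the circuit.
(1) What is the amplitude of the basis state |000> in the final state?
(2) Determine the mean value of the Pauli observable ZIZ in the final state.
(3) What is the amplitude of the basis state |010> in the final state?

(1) The final state's coefficient on |000> equals cos(7*pi/16).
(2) In the final state, ZIZ has expectation 1.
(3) |010> carries amplitude sin(7*pi/16) in the final state.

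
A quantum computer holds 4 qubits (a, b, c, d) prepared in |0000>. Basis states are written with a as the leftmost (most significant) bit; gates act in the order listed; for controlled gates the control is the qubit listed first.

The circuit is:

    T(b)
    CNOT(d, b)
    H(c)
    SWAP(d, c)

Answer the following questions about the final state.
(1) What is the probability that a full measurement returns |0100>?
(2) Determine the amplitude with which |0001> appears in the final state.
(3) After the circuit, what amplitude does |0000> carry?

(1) A full measurement returns |0100> with probability 0.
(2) The final state's coefficient on |0001> equals sqrt(2)/2.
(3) The amplitude on |0000> is sqrt(2)/2.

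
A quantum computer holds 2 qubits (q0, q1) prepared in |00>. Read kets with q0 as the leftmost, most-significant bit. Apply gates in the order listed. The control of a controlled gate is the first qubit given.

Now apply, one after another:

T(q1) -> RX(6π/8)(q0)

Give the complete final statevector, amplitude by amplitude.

After the circuit, the state carries amplitude sqrt(2 - sqrt(2))/2 on |00>, 0 on |01>, -I*sqrt(sqrt(2) + 2)/2 on |10>, 0 on |11>.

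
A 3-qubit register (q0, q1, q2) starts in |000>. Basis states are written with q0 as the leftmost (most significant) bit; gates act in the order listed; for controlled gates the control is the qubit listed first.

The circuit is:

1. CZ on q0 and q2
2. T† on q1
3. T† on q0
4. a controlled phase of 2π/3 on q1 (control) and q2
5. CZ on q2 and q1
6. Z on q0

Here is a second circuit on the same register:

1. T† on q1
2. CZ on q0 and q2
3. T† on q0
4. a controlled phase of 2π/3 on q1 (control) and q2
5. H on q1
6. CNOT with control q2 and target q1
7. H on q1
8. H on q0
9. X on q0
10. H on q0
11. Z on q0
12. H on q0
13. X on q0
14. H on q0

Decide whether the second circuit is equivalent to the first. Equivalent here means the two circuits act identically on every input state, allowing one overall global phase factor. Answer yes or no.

Yes: on every input state the two circuits agree up to one overall phase factor.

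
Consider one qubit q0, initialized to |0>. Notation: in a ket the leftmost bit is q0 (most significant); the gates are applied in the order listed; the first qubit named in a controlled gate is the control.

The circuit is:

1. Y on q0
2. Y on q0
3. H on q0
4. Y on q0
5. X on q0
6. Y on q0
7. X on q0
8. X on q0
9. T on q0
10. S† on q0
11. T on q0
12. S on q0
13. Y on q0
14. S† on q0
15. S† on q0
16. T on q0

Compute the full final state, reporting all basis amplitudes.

The final amplitudes are -sqrt(2)/2 on |0>, sqrt(2)*exp(3*I*pi/4)/2 on |1>.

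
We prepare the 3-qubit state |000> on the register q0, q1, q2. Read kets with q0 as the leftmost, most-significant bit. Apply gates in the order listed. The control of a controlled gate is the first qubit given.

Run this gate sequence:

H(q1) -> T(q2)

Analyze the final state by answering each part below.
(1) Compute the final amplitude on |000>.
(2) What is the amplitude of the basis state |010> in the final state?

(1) The amplitude on |000> is sqrt(2)/2.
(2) The final state's coefficient on |010> equals sqrt(2)/2.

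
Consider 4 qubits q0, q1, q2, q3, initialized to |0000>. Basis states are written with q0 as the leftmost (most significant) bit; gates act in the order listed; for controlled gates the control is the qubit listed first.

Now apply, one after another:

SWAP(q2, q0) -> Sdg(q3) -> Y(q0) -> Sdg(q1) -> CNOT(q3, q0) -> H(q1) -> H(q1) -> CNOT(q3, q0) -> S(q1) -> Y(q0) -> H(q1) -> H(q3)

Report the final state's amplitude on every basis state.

The resulting statevector has amplitude 1/2 on |0000>, 1/2 on |0001>, 1/2 on |0100>, 1/2 on |0101>, and 0 on every other basis state. Key observation: steps 3-10 multiply out to the identity, so the circuit reduces to the remaining gates.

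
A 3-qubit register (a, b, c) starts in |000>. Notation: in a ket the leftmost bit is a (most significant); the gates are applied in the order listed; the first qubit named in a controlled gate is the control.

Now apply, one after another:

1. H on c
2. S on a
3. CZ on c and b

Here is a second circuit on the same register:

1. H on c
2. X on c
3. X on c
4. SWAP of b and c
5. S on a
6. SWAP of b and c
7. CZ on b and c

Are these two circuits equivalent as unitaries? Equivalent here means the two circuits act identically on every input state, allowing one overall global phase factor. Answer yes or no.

Yes, they are equivalent — the unitaries differ by at most a global phase.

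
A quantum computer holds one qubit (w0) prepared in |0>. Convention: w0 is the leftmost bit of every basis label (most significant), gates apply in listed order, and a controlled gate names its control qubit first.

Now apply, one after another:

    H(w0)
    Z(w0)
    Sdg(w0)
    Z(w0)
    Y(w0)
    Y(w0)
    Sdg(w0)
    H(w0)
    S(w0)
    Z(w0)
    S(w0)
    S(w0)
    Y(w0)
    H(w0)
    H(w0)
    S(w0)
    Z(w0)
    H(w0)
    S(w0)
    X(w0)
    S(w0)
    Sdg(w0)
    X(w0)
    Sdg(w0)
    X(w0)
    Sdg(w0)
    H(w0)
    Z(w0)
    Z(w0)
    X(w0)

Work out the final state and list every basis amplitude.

The resulting statevector has amplitude 1/2 + I/2 on |0>, 1/2 - I/2 on |1>. Key observation: steps 19-24 multiply out to the identity, so the circuit reduces to the remaining gates.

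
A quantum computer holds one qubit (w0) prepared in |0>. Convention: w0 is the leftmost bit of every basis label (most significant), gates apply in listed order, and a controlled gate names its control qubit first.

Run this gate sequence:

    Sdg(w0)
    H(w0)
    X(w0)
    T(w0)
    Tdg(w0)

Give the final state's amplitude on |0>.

The amplitude on |0> is sqrt(2)/2.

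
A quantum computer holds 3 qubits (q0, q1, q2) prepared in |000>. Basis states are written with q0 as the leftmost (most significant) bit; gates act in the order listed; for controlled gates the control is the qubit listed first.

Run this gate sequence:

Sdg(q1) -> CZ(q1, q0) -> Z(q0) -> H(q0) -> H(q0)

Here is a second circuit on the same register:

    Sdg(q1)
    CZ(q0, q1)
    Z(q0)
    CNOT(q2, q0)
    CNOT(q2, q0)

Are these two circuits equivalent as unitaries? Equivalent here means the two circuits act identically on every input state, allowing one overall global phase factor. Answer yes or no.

Yes, they are equivalent — the unitaries differ by at most a global phase.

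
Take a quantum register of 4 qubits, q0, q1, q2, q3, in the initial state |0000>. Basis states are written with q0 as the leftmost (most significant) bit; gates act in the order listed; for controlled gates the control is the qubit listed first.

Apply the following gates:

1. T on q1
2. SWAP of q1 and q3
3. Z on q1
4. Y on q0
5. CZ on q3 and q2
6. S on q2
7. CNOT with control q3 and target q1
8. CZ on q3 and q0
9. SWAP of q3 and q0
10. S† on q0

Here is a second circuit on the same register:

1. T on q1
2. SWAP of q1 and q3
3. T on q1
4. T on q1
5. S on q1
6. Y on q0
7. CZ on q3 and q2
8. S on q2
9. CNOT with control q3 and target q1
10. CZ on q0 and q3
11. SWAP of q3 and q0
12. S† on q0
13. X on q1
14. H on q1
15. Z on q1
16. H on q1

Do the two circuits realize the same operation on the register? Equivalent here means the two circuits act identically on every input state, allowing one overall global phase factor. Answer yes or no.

Yes: on every input state the two circuits agree up to one overall phase factor.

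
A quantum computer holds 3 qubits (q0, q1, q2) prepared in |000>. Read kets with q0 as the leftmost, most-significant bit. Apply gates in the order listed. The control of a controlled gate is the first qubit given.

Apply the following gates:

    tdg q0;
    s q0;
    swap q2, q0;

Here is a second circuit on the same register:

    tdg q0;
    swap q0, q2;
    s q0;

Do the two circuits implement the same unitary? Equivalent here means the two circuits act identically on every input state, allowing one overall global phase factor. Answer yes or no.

No: there is an input state on which the two circuits produce genuinely different outputs (not merely differing by a phase).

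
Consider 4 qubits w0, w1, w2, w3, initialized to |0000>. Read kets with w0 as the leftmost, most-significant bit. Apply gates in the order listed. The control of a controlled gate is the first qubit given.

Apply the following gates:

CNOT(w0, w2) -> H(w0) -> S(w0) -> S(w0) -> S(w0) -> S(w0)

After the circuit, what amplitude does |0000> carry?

|0000> carries amplitude sqrt(2)/2 in the final state.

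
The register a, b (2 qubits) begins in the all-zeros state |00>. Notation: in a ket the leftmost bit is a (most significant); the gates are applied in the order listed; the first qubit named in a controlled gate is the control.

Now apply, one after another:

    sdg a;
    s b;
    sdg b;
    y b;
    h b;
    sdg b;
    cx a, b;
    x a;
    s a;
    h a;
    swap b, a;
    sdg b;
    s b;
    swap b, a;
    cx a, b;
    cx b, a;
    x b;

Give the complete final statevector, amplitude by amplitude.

The final amplitudes are 1/2 on |00>, -1/2 on |01>, -I/2 on |10>, I/2 on |11>. Key observation: gates 11-14 undo each other exactly, leaving only the rest of the circuit to track.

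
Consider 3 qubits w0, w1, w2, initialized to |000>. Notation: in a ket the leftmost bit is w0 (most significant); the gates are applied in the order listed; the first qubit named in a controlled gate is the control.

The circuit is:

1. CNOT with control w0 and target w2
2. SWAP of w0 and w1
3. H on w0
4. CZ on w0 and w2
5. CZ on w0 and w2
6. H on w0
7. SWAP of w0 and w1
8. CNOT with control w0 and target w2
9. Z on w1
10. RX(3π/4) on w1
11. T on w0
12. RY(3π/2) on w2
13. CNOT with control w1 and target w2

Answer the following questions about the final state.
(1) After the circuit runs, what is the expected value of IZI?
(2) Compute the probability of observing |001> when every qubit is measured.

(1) In the final state, IZI has expectation -sqrt(2)/2. Key observation: steps 1-8 multiply out to the identity, so the circuit reduces to the remaining gates.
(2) A full measurement returns |001> with probability 1/4 - sqrt(2)/8.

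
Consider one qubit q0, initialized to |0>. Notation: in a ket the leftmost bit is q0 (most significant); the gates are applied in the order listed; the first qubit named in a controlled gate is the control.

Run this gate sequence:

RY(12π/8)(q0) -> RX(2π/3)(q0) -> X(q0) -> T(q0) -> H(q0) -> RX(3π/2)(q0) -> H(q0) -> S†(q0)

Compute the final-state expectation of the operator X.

The expectation value of X is sqrt(2)/2.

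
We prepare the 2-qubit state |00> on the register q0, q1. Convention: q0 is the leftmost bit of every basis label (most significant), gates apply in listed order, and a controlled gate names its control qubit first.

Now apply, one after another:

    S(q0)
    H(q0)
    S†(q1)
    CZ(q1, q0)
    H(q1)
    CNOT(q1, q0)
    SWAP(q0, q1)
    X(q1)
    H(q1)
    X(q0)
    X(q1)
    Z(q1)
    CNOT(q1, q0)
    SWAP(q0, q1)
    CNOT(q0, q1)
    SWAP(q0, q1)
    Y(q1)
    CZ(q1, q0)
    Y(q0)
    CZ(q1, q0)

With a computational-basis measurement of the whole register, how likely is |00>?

Outcome |00> occurs with probability 1/2.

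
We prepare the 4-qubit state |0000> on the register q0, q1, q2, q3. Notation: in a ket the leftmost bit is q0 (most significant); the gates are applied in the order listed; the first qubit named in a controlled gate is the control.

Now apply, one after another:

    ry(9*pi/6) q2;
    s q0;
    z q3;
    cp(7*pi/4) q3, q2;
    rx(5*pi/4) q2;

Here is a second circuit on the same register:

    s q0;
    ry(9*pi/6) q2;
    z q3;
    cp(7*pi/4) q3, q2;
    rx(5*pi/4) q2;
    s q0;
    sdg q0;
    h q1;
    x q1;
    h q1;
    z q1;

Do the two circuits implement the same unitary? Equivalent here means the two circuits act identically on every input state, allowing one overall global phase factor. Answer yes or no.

Yes: on every input state the two circuits agree up to one overall phase factor.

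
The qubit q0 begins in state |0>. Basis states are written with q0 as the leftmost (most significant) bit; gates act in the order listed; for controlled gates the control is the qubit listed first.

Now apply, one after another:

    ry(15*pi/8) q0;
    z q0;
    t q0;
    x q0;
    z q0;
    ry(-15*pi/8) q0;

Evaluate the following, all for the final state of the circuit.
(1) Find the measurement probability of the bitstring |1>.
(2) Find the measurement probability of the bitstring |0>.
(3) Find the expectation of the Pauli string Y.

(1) A full measurement returns |1> with probability 7/8.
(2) The probability of measuring |0> is 1/8.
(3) The observable Y averages to sqrt(4 - 2*sqrt(2))/4.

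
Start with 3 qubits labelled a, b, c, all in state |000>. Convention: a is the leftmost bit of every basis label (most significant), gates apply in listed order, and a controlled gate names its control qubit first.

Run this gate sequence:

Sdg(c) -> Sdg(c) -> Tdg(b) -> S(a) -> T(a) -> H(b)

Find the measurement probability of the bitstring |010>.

Outcome |010> occurs with probability 1/2.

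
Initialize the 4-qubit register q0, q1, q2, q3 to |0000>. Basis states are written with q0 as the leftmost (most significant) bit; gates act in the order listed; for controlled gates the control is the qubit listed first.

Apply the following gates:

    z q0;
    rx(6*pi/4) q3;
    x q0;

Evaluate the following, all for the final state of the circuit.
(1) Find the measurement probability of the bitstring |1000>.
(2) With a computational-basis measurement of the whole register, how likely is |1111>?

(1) A full measurement returns |1000> with probability 1/2.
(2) Outcome |1111> occurs with probability 0.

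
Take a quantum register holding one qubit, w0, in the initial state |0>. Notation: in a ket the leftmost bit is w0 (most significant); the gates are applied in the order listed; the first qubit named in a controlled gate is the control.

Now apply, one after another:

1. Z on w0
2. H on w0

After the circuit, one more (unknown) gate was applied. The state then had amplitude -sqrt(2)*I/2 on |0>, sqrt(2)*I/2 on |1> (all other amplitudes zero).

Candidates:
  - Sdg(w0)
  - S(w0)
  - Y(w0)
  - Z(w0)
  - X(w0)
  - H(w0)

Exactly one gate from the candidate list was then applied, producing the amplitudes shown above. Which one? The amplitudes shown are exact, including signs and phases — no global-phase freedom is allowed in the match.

It was Y(w0) that produced the state shown.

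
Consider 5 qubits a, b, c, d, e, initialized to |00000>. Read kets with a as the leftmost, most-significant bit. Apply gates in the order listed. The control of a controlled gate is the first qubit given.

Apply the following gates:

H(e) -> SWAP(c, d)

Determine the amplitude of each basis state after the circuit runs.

After the circuit, the state carries amplitude sqrt(2)/2 on |00000>, sqrt(2)/2 on |00001>, and 0 on every other basis state.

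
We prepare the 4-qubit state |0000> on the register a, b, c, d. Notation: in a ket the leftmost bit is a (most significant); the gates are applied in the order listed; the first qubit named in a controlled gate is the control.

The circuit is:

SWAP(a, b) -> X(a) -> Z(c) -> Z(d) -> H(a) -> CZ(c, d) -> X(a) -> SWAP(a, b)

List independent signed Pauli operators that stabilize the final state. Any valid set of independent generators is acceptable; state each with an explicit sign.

The stabilizer group can be generated by -IXII, +ZIII, +IIZI, +IIIZ, among other valid generating sets.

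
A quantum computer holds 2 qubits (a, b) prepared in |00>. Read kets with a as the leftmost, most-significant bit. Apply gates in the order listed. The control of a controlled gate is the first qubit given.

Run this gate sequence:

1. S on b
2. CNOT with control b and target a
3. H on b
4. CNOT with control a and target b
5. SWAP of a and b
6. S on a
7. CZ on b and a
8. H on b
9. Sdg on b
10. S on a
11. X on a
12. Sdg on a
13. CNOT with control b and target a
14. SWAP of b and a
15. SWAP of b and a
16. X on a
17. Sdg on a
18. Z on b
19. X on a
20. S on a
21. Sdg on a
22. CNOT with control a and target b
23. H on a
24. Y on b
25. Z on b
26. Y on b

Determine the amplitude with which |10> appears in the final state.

The final state's coefficient on |10> equals -sqrt(2)*I/2.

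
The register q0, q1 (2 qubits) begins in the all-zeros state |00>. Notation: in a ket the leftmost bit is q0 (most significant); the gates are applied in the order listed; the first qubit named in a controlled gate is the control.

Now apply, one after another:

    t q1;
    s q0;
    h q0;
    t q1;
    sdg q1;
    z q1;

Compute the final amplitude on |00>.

The amplitude on |00> is sqrt(2)/2.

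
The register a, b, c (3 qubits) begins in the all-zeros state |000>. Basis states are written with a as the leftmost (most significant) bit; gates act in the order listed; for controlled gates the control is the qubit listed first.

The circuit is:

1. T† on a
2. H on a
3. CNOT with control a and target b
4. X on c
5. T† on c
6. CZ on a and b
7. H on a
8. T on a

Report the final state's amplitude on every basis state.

After the circuit, the state carries amplitude 0 on |000>, -exp(3*I*pi/4)/2 on |001>, 0 on |010>, exp(3*I*pi/4)/2 on |011>, 0 on |100>, 1/2 on |101>, 0 on |110>, 1/2 on |111>.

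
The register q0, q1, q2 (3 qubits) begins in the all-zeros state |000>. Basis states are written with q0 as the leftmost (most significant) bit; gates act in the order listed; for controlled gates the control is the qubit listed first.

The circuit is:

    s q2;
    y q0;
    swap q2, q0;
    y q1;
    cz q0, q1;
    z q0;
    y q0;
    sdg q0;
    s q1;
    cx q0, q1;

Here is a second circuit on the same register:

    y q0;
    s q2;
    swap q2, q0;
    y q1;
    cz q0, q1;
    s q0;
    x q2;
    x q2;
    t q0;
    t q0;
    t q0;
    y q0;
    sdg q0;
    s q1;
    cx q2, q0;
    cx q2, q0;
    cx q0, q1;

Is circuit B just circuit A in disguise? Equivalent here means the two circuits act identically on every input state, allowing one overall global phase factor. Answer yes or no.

No, they are not equivalent — no single phase factor reconciles the two unitaries.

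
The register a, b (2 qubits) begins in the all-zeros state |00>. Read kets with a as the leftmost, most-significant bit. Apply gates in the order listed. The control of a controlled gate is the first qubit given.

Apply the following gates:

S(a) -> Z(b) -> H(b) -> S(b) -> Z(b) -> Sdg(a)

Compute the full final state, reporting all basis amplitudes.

The final amplitudes are sqrt(2)/2 on |00>, -sqrt(2)*I/2 on |01>, 0 on |10>, 0 on |11>.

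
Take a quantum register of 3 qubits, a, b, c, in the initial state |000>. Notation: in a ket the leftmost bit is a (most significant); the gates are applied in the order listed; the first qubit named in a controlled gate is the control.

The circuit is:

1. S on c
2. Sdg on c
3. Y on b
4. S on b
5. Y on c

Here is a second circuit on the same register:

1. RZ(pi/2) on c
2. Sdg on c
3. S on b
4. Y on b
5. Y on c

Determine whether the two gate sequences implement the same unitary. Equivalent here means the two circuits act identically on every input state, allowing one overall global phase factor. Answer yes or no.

No — the two circuits implement different unitaries, even allowing a global phase.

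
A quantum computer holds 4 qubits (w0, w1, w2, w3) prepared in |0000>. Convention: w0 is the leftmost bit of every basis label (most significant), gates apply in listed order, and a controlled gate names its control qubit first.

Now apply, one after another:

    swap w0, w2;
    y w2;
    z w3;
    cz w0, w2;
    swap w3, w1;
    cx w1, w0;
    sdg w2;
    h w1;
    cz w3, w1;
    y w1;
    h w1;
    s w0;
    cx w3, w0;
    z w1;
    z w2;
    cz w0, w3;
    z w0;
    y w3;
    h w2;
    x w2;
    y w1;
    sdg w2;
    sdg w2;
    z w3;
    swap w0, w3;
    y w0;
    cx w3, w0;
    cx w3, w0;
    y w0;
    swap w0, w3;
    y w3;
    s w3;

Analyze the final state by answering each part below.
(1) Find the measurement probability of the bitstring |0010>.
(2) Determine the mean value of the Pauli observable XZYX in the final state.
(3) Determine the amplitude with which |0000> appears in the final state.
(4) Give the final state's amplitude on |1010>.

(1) Outcome |0010> occurs with probability 1/2.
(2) The expectation value of XZYX is 0.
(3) |0000> carries amplitude -sqrt(2)/2 in the final state.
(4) |1010> carries amplitude 0 in the final state.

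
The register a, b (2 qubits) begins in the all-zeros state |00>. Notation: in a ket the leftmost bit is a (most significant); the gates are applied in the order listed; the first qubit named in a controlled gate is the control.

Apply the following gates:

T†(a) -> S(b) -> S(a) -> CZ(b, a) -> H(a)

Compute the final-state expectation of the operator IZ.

The observable IZ averages to 1.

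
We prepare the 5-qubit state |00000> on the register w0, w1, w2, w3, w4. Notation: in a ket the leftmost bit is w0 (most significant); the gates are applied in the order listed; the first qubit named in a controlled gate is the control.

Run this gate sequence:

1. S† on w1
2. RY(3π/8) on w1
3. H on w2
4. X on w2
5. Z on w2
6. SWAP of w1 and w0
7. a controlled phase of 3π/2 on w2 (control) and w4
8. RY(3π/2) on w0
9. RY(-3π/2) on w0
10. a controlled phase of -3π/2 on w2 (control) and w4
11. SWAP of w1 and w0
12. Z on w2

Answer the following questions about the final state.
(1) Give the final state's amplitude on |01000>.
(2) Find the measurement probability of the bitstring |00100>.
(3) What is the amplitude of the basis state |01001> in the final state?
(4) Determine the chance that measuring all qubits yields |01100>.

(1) The final state's coefficient on |01000> equals sqrt(2)*sin(3*pi/16)/2. Key observation: gates 5-12 undo each other exactly, leaving only the rest of the circuit to track.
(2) Outcome |00100> occurs with probability sqrt(2 - sqrt(2))/8 + 1/4.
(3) |01001> carries amplitude 0 in the final state.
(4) Outcome |01100> occurs with probability 1/4 - sqrt(2 - sqrt(2))/8.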